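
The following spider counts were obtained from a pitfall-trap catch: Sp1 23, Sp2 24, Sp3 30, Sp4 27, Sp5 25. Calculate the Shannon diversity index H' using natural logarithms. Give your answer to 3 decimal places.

1.605

Total N = 23+24+30+27+25 = 129, so the proportions are 0.17829, 0.18605, 0.23256, 0.2093, 0.1938 (working shown to 5 dp, full precision carried).
Each pᵢ ln pᵢ term: 0.17829×(-1.72432)=-0.30744, 0.18605×(-1.68176)=-0.31289, 0.23256×(-1.45862)=-0.33921, 0.2093×(-1.56398)=-0.32734, 0.1938×(-1.64094)=-0.31801.
Sum = -1.60489, so H' = 1.605.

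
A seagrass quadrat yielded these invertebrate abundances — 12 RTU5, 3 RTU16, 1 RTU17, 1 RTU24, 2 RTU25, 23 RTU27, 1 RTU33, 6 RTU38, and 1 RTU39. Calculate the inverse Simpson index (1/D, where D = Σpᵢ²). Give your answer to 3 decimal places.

Total N = 12+3+1+1+2+23+1+6+1 = 50, so the proportions are 0.24, 0.06, 0.02, 0.02, 0.04, 0.46, 0.02, 0.12, 0.02 (working shown to 7 dp, full precision carried).
D = 0.24² + 0.06² + 0.02² + 0.02² + 0.04² + 0.46² + 0.02² + 0.12² + 0.02² = 0.0576000 + 0.0036000 + 0.0004000 + 0.0004000 + 0.0016000 + 0.2116000 + 0.0004000 + 0.0144000 + 0.0004000 = 0.2904000.
So 1/D = 3.44353, i.e. 3.444 to 3 decimal places.

3.444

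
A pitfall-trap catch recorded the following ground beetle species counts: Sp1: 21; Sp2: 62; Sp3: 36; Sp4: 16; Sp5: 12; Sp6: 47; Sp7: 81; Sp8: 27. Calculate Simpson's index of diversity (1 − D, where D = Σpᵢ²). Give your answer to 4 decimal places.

Total N = 21+62+36+16+12+47+81+27 = 302, so the proportions are 0.069536, 0.205298, 0.119205, 0.05298, 0.039735, 0.155629, 0.268212, 0.089404 (working shown to 6 dp, full precision carried).
D = 0.069536² + 0.205298² + 0.119205² + 0.05298² + 0.039735² + 0.155629² + 0.268212² + 0.089404² = 0.004835 + 0.042147 + 0.014210 + 0.002807 + 0.001579 + 0.024220 + 0.071938 + 0.007993 = 0.169729.
So 1 − D = 0.830271, i.e. 0.8303 to 4 decimal places.

0.8303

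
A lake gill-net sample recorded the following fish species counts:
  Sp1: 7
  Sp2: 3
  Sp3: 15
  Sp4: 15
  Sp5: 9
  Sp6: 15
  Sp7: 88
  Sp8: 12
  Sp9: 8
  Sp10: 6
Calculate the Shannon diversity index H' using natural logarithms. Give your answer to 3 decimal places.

1.756

Total N = 7+3+15+15+9+15+88+12+8+6 = 178, so the proportions are 0.03933, 0.01685, 0.08427, 0.08427, 0.05056, 0.08427, 0.49438, 0.06742, 0.04494, 0.03371 (working shown to 5 dp, full precision carried).
Each pᵢ ln pᵢ term: 0.03933×(-3.23587)=-0.12725, 0.01685×(-4.08317)=-0.06882, 0.08427×(-2.47373)=-0.20846, 0.08427×(-2.47373)=-0.20846, 0.05056×(-2.98456)=-0.15090, 0.08427×(-2.47373)=-0.20846, 0.49438×(-0.70445)=-0.34827, 0.06742×(-2.69688)=-0.18181, 0.04494×(-3.10234)=-0.13943, 0.03371×(-3.39002)=-0.11427.
Sum = -1.75614, so H' = 1.756.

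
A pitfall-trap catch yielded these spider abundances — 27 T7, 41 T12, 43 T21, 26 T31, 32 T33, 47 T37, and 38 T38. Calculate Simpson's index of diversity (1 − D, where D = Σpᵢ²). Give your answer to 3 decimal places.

0.851

Total N = 27+41+43+26+32+47+38 = 254, so the proportions are 0.1063, 0.16142, 0.16929, 0.10236, 0.12598, 0.18504, 0.14961 (working shown to 5 dp, full precision carried).
D = 0.1063² + 0.16142² + 0.16929² + 0.10236² + 0.12598² + 0.18504² + 0.14961² = 0.01130 + 0.02606 + 0.02866 + 0.01048 + 0.01587 + 0.03424 + 0.02238 = 0.14899.
So 1 − D = 0.85101, i.e. 0.851 to 3 decimal places.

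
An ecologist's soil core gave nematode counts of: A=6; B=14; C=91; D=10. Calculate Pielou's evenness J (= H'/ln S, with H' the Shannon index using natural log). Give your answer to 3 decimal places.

0.591

Total N = 6+14+91+10 = 121, so the proportions are 0.04959, 0.1157, 0.75207, 0.08264 (working shown to 5 dp, full precision carried).
H' = −Σ pᵢ ln pᵢ = −((-0.14896) + (-0.24954) + (-0.21429) + (-0.20605)) = 0.81884.
With S = 4 species, ln S = 1.38629, so J = 0.81884/1.38629 = 0.59067, i.e. 0.591 to 3 decimal places.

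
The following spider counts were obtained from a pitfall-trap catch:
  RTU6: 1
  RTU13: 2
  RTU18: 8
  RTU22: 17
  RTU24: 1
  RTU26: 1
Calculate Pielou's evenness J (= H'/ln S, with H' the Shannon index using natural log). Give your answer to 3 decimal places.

0.667

Total N = 1+2+8+17+1+1 = 30, so the proportions are 0.03333, 0.06667, 0.26667, 0.56667, 0.03333, 0.03333 (working shown to 5 dp, full precision carried).
H' = −Σ pᵢ ln pᵢ = −((-0.11337) + (-0.18054) + (-0.35247) + (-0.32186) + (-0.11337) + (-0.11337)) = 1.19498.
With S = 6 species, ln S = 1.79176, so J = 1.19498/1.79176 = 0.66693, i.e. 0.667 to 3 decimal places.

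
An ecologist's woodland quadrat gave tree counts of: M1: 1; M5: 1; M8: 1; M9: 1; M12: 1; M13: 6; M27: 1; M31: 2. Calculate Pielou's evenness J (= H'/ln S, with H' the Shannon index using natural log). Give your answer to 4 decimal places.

0.8522

Total N = 1+1+1+1+1+6+1+2 = 14, so the proportions are 0.071429, 0.071429, 0.071429, 0.071429, 0.071429, 0.428571, 0.071429, 0.142857 (working shown to 6 dp, full precision carried).
H' = −Σ pᵢ ln pᵢ = −((-0.188504) + (-0.188504) + (-0.188504) + (-0.188504) + (-0.188504) + (-0.363128) + (-0.188504) + (-0.277987)) = 1.772139.
With S = 8 species, ln S = 2.079442, so J = 1.772139/2.079442 = 0.852219, i.e. 0.8522 to 4 decimal places.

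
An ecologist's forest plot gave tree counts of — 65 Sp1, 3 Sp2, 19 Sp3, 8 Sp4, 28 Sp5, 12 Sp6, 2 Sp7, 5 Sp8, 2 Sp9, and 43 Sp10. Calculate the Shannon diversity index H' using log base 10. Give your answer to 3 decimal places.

Total N = 65+3+19+8+28+12+2+5+2+43 = 187, so the proportions are 0.34759, 0.01604, 0.1016, 0.04278, 0.14973, 0.06417, 0.0107, 0.02674, 0.0107, 0.22995 (working shown to 5 dp, full precision carried).
Each pᵢ log₁₀ pᵢ term: 0.34759×(-0.45893)=-0.15952, 0.01604×(-1.79472)=-0.02879, 0.1016×(-0.99309)=-0.10090, 0.04278×(-1.36875)=-0.05856, 0.14973×(-0.82468)=-0.12348, 0.06417×(-1.19266)=-0.07653, 0.0107×(-1.97081)=-0.02108, 0.02674×(-1.57287)=-0.04206, 0.0107×(-1.97081)=-0.02108, 0.22995×(-0.63837)=-0.14679.
Sum = -0.77879, so H' = 0.779.

0.779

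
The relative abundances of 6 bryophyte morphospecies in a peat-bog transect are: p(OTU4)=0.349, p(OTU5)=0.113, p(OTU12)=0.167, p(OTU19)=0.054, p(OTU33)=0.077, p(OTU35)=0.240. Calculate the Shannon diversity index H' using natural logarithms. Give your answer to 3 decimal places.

1.610

Each pᵢ ln pᵢ term (working shown to 5 dp, full precision carried): 0.349×(-1.05268)=-0.36739, 0.113×(-2.18037)=-0.24638, 0.167×(-1.78976)=-0.29889, 0.054×(-2.91877)=-0.15761, 0.077×(-2.56395)=-0.19742, 0.24×(-1.42712)=-0.34251.
Sum = -1.61020, so H' = 1.610.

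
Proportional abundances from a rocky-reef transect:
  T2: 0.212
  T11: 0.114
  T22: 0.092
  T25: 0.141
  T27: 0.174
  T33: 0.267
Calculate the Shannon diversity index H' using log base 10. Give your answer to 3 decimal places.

0.751

Each pᵢ log₁₀ pᵢ term (working shown to 5 dp, full precision carried): 0.212×(-0.67366)=-0.14282, 0.114×(-0.94310)=-0.10751, 0.092×(-1.03621)=-0.09533, 0.141×(-0.85078)=-0.11996, 0.174×(-0.75945)=-0.13214, 0.267×(-0.57349)=-0.15312.
Sum = -0.75089, so H' = 0.751.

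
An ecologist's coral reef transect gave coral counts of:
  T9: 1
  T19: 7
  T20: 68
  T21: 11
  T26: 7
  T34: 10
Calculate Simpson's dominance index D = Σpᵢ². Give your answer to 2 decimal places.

0.46

Total N = 1+7+68+11+7+10 = 104, so the proportions are 0.0096, 0.0673, 0.6538, 0.1058, 0.0673, 0.0962 (working shown to 4 dp, full precision carried).
D = 0.0096² + 0.0673² + 0.6538² + 0.1058² + 0.0673² + 0.0962² = 0.0001 + 0.0045 + 0.4275 + 0.0112 + 0.0045 + 0.0092 = 0.4571.
To 2 decimal places, D = 0.46.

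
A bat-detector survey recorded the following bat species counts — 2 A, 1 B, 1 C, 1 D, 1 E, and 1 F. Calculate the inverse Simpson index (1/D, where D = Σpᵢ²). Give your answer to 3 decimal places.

Total N = 2+1+1+1+1+1 = 7, so the proportions are 0.2857143, 0.1428571, 0.1428571, 0.1428571, 0.1428571, 0.1428571 (working shown to 7 dp, full precision carried).
D = 0.2857143² + 0.1428571² + 0.1428571² + 0.1428571² + 0.1428571² + 0.1428571² = 0.0816327 + 0.0204082 + 0.0204082 + 0.0204082 + 0.0204082 + 0.0204082 = 0.1836735.
So 1/D = 5.44444, i.e. 5.444 to 3 decimal places.

5.444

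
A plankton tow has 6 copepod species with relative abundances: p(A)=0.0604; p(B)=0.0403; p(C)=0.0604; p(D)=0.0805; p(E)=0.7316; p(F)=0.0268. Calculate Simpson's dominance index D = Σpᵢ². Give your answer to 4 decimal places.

0.5514

D = 0.0604² + 0.0403² + 0.0604² + 0.0805² + 0.7316² + 0.0268² = 0.003648 + 0.001624 + 0.003648 + 0.006480 + 0.535239 + 0.000718 = 0.551357 (working shown to 6 dp, full precision carried).
To 4 decimal places, D = 0.5514.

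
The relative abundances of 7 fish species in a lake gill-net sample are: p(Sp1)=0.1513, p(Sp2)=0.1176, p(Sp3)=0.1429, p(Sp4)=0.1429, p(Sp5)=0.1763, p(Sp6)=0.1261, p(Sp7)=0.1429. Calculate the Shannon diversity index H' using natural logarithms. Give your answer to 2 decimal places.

1.94

Each pᵢ ln pᵢ term (working shown to 4 dp, full precision carried): 0.1513×(-1.8885)=-0.2857, 0.1176×(-2.1405)=-0.2517, 0.1429×(-1.9456)=-0.2780, 0.1429×(-1.9456)=-0.2780, 0.1763×(-1.7356)=-0.3060, 0.1261×(-2.0707)=-0.2611, 0.1429×(-1.9456)=-0.2780.
Sum = -1.9386, so H' = 1.94.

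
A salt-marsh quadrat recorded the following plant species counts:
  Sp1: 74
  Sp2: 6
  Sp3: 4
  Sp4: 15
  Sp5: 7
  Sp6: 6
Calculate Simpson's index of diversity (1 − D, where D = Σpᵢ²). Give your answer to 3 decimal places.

0.535

Total N = 74+6+4+15+7+6 = 112, so the proportions are 0.66071, 0.05357, 0.03571, 0.13393, 0.0625, 0.05357 (working shown to 5 dp, full precision carried).
D = 0.66071² + 0.05357² + 0.03571² + 0.13393² + 0.0625² + 0.05357² = 0.43654 + 0.00287 + 0.00128 + 0.01794 + 0.00391 + 0.00287 = 0.46540.
So 1 − D = 0.53460, i.e. 0.535 to 3 decimal places.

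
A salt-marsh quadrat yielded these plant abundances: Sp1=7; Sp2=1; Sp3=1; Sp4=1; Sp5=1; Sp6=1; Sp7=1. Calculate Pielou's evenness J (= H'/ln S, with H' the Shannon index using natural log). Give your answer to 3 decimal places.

Total N = 7+1+1+1+1+1+1 = 13, so the proportions are 0.53846, 0.07692, 0.07692, 0.07692, 0.07692, 0.07692, 0.07692 (working shown to 5 dp, full precision carried).
H' = −Σ pᵢ ln pᵢ = −((-0.33333) + (-0.19730) + (-0.19730) + (-0.19730) + (-0.19730) + (-0.19730) + (-0.19730)) = 1.51715.
With S = 7 species, ln S = 1.94591, so J = 1.51715/1.94591 = 0.77966, i.e. 0.780 to 3 decimal places.

0.780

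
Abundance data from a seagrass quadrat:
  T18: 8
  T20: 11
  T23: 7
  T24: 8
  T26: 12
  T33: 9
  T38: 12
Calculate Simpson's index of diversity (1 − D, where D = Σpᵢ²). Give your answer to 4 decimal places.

0.8514

Total N = 8+11+7+8+12+9+12 = 67, so the proportions are 0.119403, 0.164179, 0.104478, 0.119403, 0.179104, 0.134328, 0.179104 (working shown to 6 dp, full precision carried).
D = 0.119403² + 0.164179² + 0.104478² + 0.119403² + 0.179104² + 0.134328² + 0.179104² = 0.014257 + 0.026955 + 0.010916 + 0.014257 + 0.032078 + 0.018044 + 0.032078 = 0.148585.
So 1 − D = 0.851415, i.e. 0.8514 to 4 decimal places.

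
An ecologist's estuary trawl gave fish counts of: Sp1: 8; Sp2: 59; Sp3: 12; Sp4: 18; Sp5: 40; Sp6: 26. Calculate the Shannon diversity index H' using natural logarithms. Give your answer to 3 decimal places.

1.589

Total N = 8+59+12+18+40+26 = 163, so the proportions are 0.04908, 0.36196, 0.07362, 0.11043, 0.2454, 0.15951 (working shown to 5 dp, full precision carried).
Each pᵢ ln pᵢ term: 0.04908×(-3.01431)=-0.14794, 0.36196×(-1.01621)=-0.36783, 0.07362×(-2.60884)=-0.19206, 0.11043×(-2.20338)=-0.24332, 0.2454×(-1.40487)=-0.34475, 0.15951×(-1.83565)=-0.29280.
Sum = -1.58871, so H' = 1.589.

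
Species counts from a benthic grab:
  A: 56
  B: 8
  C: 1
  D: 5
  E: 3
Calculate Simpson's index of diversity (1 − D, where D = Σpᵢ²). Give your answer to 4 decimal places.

0.3929

Total N = 56+8+1+5+3 = 73, so the proportions are 0.767123, 0.109589, 0.013699, 0.068493, 0.041096 (working shown to 6 dp, full precision carried).
D = 0.767123² + 0.109589² + 0.013699² + 0.068493² + 0.041096² = 0.588478 + 0.012010 + 0.000188 + 0.004691 + 0.001689 = 0.607056.
So 1 − D = 0.392944, i.e. 0.3929 to 4 decimal places.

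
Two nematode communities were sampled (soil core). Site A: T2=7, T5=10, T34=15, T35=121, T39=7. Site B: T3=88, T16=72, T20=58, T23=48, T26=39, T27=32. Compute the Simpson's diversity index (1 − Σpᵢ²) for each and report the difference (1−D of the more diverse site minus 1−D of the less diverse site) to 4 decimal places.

Site A: N=160, proportions 0.04375, 0.0625, 0.09375, 0.75625, 0.04375, giving 1−D = 0.411563 (working shown to 6 dp, full precision carried).
Site B: N=337, proportions 0.261128, 0.21365, 0.172107, 0.142433, 0.115727, 0.094955, giving 1−D = 0.813849.
Difference = |0.411563 − 0.813849| = 0.402286, i.e. 0.4023 to 4 decimal places.

0.4023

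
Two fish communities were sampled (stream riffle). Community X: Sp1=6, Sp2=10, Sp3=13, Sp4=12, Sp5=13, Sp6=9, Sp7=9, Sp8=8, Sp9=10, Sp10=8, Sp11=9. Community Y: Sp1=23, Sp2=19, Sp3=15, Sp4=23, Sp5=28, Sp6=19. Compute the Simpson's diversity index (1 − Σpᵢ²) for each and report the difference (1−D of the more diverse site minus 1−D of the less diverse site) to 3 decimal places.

Community X: N=107, proportions 0.05607, 0.09346, 0.1215, 0.11215, 0.1215, 0.08411, 0.08411, 0.07477, 0.09346, 0.07477, 0.08411, giving 1−D = 0.90488 (working shown to 5 dp, full precision carried).
Community Y: N=127, proportions 0.1811, 0.14961, 0.11811, 0.1811, 0.22047, 0.14961, giving 1−D = 0.82708.
Difference = |0.90488 − 0.82708| = 0.07780, i.e. 0.078 to 3 decimal places.

0.078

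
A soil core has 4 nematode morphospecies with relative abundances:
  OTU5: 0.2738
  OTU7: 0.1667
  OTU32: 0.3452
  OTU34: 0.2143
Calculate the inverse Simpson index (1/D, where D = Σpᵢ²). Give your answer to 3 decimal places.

D = 0.2738² + 0.1667² + 0.3452² + 0.2143² = 0.0749664 + 0.0277889 + 0.1191630 + 0.0459245 = 0.2678429 (working shown to 7 dp, full precision carried).
So 1/D = 3.73353, i.e. 3.734 to 3 decimal places.

3.734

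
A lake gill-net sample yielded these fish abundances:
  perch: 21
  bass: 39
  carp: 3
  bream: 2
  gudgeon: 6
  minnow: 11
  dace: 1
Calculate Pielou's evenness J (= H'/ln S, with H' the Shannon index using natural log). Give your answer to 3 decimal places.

0.731

Total N = 21+39+3+2+6+11+1 = 83, so the proportions are 0.25301, 0.46988, 0.03614, 0.0241, 0.07229, 0.13253, 0.01205 (working shown to 5 dp, full precision carried).
H' = −Σ pᵢ ln pᵢ = −((-0.34772) + (-0.35489) + (-0.12001) + (-0.08978) + (-0.18991) + (-0.26784) + (-0.05324)) = 1.42338.
With S = 7 species, ln S = 1.94591, so J = 1.42338/1.94591 = 0.73147, i.e. 0.731 to 3 decimal places.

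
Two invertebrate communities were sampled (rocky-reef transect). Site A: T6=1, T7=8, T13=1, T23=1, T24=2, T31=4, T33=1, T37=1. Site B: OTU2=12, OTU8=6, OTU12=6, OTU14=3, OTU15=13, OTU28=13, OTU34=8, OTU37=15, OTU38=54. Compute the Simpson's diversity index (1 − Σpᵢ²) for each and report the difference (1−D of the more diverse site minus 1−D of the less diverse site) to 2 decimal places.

Site A: N=19, proportions 0.05263, 0.42105, 0.05263, 0.05263, 0.10526, 0.21053, 0.05263, 0.05263, giving 1−D = 0.75346 (working shown to 5 dp, full precision carried).
Site B: N=130, proportions 0.09231, 0.04615, 0.04615, 0.02308, 0.1, 0.1, 0.06154, 0.11538, 0.41538, giving 1−D = 0.77704.
Difference = |0.75346 − 0.77704| = 0.02358, i.e. 0.02 to 2 decimal places.

0.02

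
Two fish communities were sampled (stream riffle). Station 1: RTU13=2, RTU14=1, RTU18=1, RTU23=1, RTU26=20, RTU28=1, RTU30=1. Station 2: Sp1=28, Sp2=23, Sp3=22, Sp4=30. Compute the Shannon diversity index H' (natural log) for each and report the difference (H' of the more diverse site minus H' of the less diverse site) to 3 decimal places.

Station 1: N=27, proportions 0.0740741, 0.037037, 0.037037, 0.037037, 0.7407407, 0.037037, 0.037037, giving H' = 1.0254317 (working shown to 7 dp, full precision carried).
Station 2: N=103, proportions 0.2718447, 0.223301, 0.2135922, 0.2912621, giving H' = 1.3778654.
Difference = |1.0254317 − 1.3778654| = 0.3524337, i.e. 0.352 to 3 decimal places.

0.352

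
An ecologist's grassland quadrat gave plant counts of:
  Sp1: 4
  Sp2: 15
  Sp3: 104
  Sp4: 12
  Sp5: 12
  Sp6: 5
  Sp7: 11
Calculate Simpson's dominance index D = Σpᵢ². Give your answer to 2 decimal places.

Total N = 4+15+104+12+12+5+11 = 163, so the proportions are 0.0245, 0.092, 0.638, 0.0736, 0.0736, 0.0307, 0.0675 (working shown to 4 dp, full precision carried).
D = 0.0245² + 0.092² + 0.638² + 0.0736² + 0.0736² + 0.0307² + 0.0675² = 0.0006 + 0.0085 + 0.4071 + 0.0054 + 0.0054 + 0.0009 + 0.0046 = 0.4325.
To 2 decimal places, D = 0.43.

0.43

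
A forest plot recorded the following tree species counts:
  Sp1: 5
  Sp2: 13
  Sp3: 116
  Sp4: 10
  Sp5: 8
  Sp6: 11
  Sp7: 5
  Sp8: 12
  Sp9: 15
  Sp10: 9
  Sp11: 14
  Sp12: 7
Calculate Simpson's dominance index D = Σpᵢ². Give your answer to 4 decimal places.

0.2895

Total N = 5+13+116+10+8+11+5+12+15+9+14+7 = 225, so the proportions are 0.022222, 0.057778, 0.515556, 0.044444, 0.035556, 0.048889, 0.022222, 0.053333, 0.066667, 0.04, 0.062222, 0.031111 (working shown to 6 dp, full precision carried).
D = 0.022222² + 0.057778² + 0.515556² + 0.044444² + 0.035556² + 0.048889² + 0.022222² + 0.053333² + 0.066667² + 0.04² + 0.062222² + 0.031111² = 0.000494 + 0.003338 + 0.265798 + 0.001975 + 0.001264 + 0.002390 + 0.000494 + 0.002844 + 0.004444 + 0.001600 + 0.003872 + 0.000968 = 0.289481.
To 4 decimal places, D = 0.2895.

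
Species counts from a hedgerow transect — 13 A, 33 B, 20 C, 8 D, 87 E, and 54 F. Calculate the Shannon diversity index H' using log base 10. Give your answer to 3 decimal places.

0.657

Total N = 13+33+20+8+87+54 = 215, so the proportions are 0.06047, 0.15349, 0.09302, 0.03721, 0.40465, 0.25116 (working shown to 5 dp, full precision carried).
Each pᵢ log₁₀ pᵢ term: 0.06047×(-1.21850)=-0.07368, 0.15349×(-0.81392)=-0.12493, 0.09302×(-1.03141)=-0.09594, 0.03721×(-1.42935)=-0.05319, 0.40465×(-0.39292)=-0.15900, 0.25116×(-0.60004)=-0.15071.
Sum = -0.65744, so H' = 0.657.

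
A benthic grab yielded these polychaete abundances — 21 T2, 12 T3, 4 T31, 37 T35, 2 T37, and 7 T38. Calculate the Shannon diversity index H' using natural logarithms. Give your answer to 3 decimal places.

1.432

Total N = 21+12+4+37+2+7 = 83, so the proportions are 0.25301, 0.14458, 0.04819, 0.44578, 0.0241, 0.08434 (working shown to 5 dp, full precision carried).
Each pᵢ ln pᵢ term: 0.25301×(-1.37432)=-0.34772, 0.14458×(-1.93393)=-0.27960, 0.04819×(-3.03255)=-0.14615, 0.44578×(-0.80792)=-0.36016, 0.0241×(-3.72569)=-0.08978, 0.08434×(-2.47293)=-0.20856.
Sum = -1.43197, so H' = 1.432.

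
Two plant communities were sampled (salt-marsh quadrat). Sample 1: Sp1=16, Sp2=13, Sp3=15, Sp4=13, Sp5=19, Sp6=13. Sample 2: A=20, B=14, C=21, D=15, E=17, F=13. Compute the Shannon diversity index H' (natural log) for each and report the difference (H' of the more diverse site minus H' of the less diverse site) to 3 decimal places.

0.005

Sample 1: N=89, proportions 0.17978, 0.14607, 0.16854, 0.14607, 0.21348, 0.14607, giving H' = 1.78123 (working shown to 5 dp, full precision carried).
Sample 2: N=100, proportions 0.2, 0.14, 0.21, 0.15, 0.17, 0.13, giving H' = 1.77591.
Difference = |1.78123 − 1.77591| = 0.00532, i.e. 0.005 to 3 decimal places.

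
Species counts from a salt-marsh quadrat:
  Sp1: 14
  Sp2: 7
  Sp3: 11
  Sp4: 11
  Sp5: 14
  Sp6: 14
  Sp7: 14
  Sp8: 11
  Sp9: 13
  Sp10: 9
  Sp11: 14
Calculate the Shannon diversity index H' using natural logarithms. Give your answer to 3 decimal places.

Total N = 14+7+11+11+14+14+14+11+13+9+14 = 132, so the proportions are 0.10606, 0.05303, 0.08333, 0.08333, 0.10606, 0.10606, 0.10606, 0.08333, 0.09848, 0.06818, 0.10606 (working shown to 5 dp, full precision carried).
Each pᵢ ln pᵢ term: 0.10606×(-2.24374)=-0.23797, 0.05303×(-2.93689)=-0.15574, 0.08333×(-2.48491)=-0.20708, 0.08333×(-2.48491)=-0.20708, 0.10606×(-2.24374)=-0.23797, 0.10606×(-2.24374)=-0.23797, 0.10606×(-2.24374)=-0.23797, 0.08333×(-2.48491)=-0.20708, 0.09848×(-2.31785)=-0.22827, 0.06818×(-2.68558)=-0.18311, 0.10606×(-2.24374)=-0.23797.
Sum = -2.37822, so H' = 2.378.

2.378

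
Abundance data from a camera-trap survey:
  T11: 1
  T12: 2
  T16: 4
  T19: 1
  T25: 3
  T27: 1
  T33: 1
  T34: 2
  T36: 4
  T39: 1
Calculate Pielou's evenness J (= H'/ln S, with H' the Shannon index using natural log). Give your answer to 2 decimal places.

0.93

Total N = 1+2+4+1+3+1+1+2+4+1 = 20, so the proportions are 0.05, 0.1, 0.2, 0.05, 0.15, 0.05, 0.05, 0.1, 0.2, 0.05 (working shown to 4 dp, full precision carried).
H' = −Σ pᵢ ln pᵢ = −((-0.1498) + (-0.2303) + (-0.3219) + (-0.1498) + (-0.2846) + (-0.1498) + (-0.1498) + (-0.2303) + (-0.3219) + (-0.1498)) = 2.1378.
With S = 10 species, ln S = 2.3026, so J = 2.1378/2.3026 = 0.9284, i.e. 0.93 to 2 decimal places.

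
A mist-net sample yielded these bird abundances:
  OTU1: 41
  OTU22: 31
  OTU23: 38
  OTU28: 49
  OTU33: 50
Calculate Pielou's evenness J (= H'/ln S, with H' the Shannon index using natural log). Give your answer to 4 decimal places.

Total N = 41+31+38+49+50 = 209, so the proportions are 0.196172, 0.148325, 0.181818, 0.23445, 0.239234 (working shown to 6 dp, full precision carried).
H' = −Σ pᵢ ln pᵢ = −((-0.319518) + (-0.283056) + (-0.309954) + (-0.340073) + (-0.342180)) = 1.594781.
With S = 5 species, ln S = 1.609438, so J = 1.594781/1.609438 = 0.990893, i.e. 0.9909 to 4 decimal places.

0.9909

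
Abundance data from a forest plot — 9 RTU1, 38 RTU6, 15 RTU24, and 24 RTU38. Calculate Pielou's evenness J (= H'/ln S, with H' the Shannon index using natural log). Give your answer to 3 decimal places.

Total N = 9+38+15+24 = 86, so the proportions are 0.10465, 0.44186, 0.17442, 0.27907 (working shown to 5 dp, full precision carried).
H' = −Σ pᵢ ln pᵢ = −((-0.23621) + (-0.36089) + (-0.30459) + (-0.35617)) = 1.25787.
With S = 4 species, ln S = 1.38629, so J = 1.25787/1.38629 = 0.90736, i.e. 0.907 to 3 decimal places.

0.907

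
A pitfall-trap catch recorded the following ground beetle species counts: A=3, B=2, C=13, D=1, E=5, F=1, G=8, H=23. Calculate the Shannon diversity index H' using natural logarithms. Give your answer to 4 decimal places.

Total N = 3+2+13+1+5+1+8+23 = 56, so the proportions are 0.053571, 0.035714, 0.232143, 0.017857, 0.089286, 0.017857, 0.142857, 0.410714 (working shown to 6 dp, full precision carried).
Each pᵢ ln pᵢ term: 0.053571×(-2.926739)=-0.156790, 0.035714×(-3.332205)=-0.119007, 0.232143×(-1.460402)=-0.339022, 0.017857×(-4.025352)=-0.071881, 0.089286×(-2.415914)=-0.215707, 0.017857×(-4.025352)=-0.071881, 0.142857×(-1.945910)=-0.277987, 0.410714×(-0.889857)=-0.365477.
Sum = -1.617752, so H' = 1.6178.

1.6178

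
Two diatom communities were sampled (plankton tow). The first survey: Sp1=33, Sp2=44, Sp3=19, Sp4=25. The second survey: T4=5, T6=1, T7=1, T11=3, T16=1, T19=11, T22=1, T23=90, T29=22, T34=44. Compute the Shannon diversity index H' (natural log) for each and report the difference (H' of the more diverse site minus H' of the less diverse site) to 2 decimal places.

The first survey: N=121, proportions 0.2727, 0.3636, 0.157, 0.2066, giving H' = 1.3387 (working shown to 4 dp, full precision carried).
The second survey: N=179, proportions 0.0279, 0.0056, 0.0056, 0.0168, 0.0056, 0.0615, 0.0056, 0.5028, 0.1229, 0.2458, giving H' = 1.4041.
Difference = |1.3387 − 1.4041| = 0.0654, i.e. 0.07 to 2 decimal places.

0.07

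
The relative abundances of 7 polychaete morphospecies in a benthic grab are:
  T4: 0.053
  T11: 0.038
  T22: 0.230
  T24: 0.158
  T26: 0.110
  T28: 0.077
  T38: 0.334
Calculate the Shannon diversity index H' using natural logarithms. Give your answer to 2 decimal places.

1.72

Each pᵢ ln pᵢ term (working shown to 4 dp, full precision carried): 0.053×(-2.9375)=-0.1557, 0.038×(-3.2702)=-0.1243, 0.23×(-1.4697)=-0.3380, 0.158×(-1.8452)=-0.2915, 0.11×(-2.2073)=-0.2428, 0.077×(-2.5639)=-0.1974, 0.334×(-1.0966)=-0.3663.
Sum = -1.7160, so H' = 1.72.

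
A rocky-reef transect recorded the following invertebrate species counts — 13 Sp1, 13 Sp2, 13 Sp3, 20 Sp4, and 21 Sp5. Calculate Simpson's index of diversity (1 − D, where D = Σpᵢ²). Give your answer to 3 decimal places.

Total N = 13+13+13+20+21 = 80, so the proportions are 0.1625, 0.1625, 0.1625, 0.25, 0.2625 (working shown to 5 dp, full precision carried).
D = 0.1625² + 0.1625² + 0.1625² + 0.25² + 0.2625² = 0.02641 + 0.02641 + 0.02641 + 0.06250 + 0.06891 = 0.21063.
So 1 − D = 0.78937, i.e. 0.789 to 3 decimal places.

0.789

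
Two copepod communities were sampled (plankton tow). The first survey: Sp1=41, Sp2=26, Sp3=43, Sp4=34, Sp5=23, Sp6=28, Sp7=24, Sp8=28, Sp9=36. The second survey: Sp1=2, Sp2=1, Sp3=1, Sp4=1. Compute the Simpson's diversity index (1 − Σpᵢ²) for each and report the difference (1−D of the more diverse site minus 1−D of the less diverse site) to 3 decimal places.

The first survey: N=283, proportions 0.14488, 0.09187, 0.15194, 0.12014, 0.08127, 0.09894, 0.08481, 0.09894, 0.12721, giving 1−D = 0.88349 (working shown to 5 dp, full precision carried).
The second survey: N=5, proportions 0.4, 0.2, 0.2, 0.2, giving 1−D = 0.72000.
Difference = |0.88349 − 0.72000| = 0.16349, i.e. 0.163 to 3 decimal places.

0.163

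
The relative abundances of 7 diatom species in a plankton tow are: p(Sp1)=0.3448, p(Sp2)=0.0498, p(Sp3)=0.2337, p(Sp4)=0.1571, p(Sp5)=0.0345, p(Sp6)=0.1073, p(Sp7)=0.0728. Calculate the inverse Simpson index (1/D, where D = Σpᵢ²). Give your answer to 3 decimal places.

D = 0.3448² + 0.0498² + 0.2337² + 0.1571² + 0.0345² + 0.1073² + 0.0728² = 0.1188870 + 0.0024800 + 0.0546157 + 0.0246804 + 0.0011903 + 0.0115133 + 0.0052998 = 0.2186666 (working shown to 7 dp, full precision carried).
So 1/D = 4.57317, i.e. 4.573 to 3 decimal places.

4.573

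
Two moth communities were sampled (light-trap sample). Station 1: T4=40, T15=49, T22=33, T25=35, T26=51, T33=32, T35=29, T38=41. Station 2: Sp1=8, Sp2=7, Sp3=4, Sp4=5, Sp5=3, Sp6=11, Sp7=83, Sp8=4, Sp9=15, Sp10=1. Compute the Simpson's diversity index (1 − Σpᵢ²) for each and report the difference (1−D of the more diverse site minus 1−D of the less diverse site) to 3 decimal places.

0.243

Station 1: N=310, proportions 0.12903, 0.15806, 0.10645, 0.1129, 0.16452, 0.10323, 0.09355, 0.13226, giving 1−D = 0.87032 (working shown to 5 dp, full precision carried).
Station 2: N=141, proportions 0.05674, 0.04965, 0.02837, 0.03546, 0.02128, 0.07801, 0.58865, 0.02837, 0.10638, 0.00709, giving 1−D = 0.62703.
Difference = |0.87032 − 0.62703| = 0.24329, i.e. 0.243 to 3 decimal places.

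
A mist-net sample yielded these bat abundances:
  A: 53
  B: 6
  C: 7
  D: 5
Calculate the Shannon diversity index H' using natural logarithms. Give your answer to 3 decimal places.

Total N = 53+6+7+5 = 71, so the proportions are 0.74648, 0.08451, 0.09859, 0.07042 (working shown to 5 dp, full precision carried).
Each pᵢ ln pᵢ term: 0.74648×(-0.29239)=-0.21826, 0.08451×(-2.47092)=-0.20881, 0.09859×(-2.31677)=-0.22841, 0.07042×(-2.65324)=-0.18685.
Sum = -0.84233, so H' = 0.842.

0.842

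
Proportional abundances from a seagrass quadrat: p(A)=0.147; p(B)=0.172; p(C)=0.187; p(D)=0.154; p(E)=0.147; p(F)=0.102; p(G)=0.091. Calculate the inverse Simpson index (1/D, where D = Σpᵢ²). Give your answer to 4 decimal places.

D = 0.147² + 0.172² + 0.187² + 0.154² + 0.147² + 0.102² + 0.091² = 0.02160900 + 0.02958400 + 0.03496900 + 0.02371600 + 0.02160900 + 0.01040400 + 0.00828100 = 0.15017200 (working shown to 8 dp, full precision carried).
So 1/D = 6.659031, i.e. 6.6590 to 4 decimal places.

6.6590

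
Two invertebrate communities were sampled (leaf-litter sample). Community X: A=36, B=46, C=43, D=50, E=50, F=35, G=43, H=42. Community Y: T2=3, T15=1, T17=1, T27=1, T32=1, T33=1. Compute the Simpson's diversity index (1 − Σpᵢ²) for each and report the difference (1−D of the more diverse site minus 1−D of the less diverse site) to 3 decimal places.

0.092

Community X: N=345, proportions 0.10435, 0.13333, 0.12464, 0.14493, 0.14493, 0.10145, 0.12464, 0.12174, giving 1−D = 0.87314 (working shown to 5 dp, full precision carried).
Community Y: N=8, proportions 0.375, 0.125, 0.125, 0.125, 0.125, 0.125, giving 1−D = 0.78125.
Difference = |0.87314 − 0.78125| = 0.09189, i.e. 0.092 to 3 decimal places.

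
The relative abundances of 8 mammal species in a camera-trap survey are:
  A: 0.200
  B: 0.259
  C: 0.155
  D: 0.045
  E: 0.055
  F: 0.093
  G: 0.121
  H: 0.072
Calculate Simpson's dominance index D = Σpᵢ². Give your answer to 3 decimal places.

0.165

D = 0.2² + 0.259² + 0.155² + 0.045² + 0.055² + 0.093² + 0.121² + 0.072² = 0.04000 + 0.06708 + 0.02403 + 0.00202 + 0.00302 + 0.00865 + 0.01464 + 0.00518 = 0.16463 (working shown to 5 dp, full precision carried).
To 3 decimal places, D = 0.165.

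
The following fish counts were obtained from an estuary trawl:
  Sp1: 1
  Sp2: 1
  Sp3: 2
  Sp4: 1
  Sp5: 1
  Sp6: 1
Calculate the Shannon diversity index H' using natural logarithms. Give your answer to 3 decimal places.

1.748

Total N = 1+1+2+1+1+1 = 7, so the proportions are 0.14286, 0.14286, 0.28571, 0.14286, 0.14286, 0.14286 (working shown to 5 dp, full precision carried).
Each pᵢ ln pᵢ term: 0.14286×(-1.94591)=-0.27799, 0.14286×(-1.94591)=-0.27799, 0.28571×(-1.25276)=-0.35793, 0.14286×(-1.94591)=-0.27799, 0.14286×(-1.94591)=-0.27799, 0.14286×(-1.94591)=-0.27799.
Sum = -1.74787, so H' = 1.748.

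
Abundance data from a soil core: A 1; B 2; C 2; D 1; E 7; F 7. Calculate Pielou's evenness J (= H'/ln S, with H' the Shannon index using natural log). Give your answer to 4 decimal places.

Total N = 1+2+2+1+7+7 = 20, so the proportions are 0.05, 0.1, 0.1, 0.05, 0.35, 0.35 (working shown to 6 dp, full precision carried).
H' = −Σ pᵢ ln pᵢ = −((-0.149787) + (-0.230259) + (-0.230259) + (-0.149787) + (-0.367438) + (-0.367438)) = 1.494966.
With S = 6 species, ln S = 1.791759, so J = 1.494966/1.791759 = 0.834356, i.e. 0.8344 to 4 decimal places.

0.8344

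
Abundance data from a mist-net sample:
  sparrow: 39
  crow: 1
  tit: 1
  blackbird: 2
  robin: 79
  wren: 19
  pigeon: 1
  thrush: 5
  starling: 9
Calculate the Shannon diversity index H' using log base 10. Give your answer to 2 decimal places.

0.60

Total N = 39+1+1+2+79+19+1+5+9 = 156, so the proportions are 0.25, 0.0064, 0.0064, 0.0128, 0.5064, 0.1218, 0.0064, 0.0321, 0.0577 (working shown to 4 dp, full precision carried).
Each pᵢ log₁₀ pᵢ term: 0.25×(-0.6021)=-0.1505, 0.0064×(-2.1931)=-0.0141, 0.0064×(-2.1931)=-0.0141, 0.0128×(-1.8921)=-0.0243, 0.5064×(-0.2955)=-0.1496, 0.1218×(-0.9144)=-0.1114, 0.0064×(-2.1931)=-0.0141, 0.0321×(-1.4942)=-0.0479, 0.0577×(-1.2389)=-0.0715.
Sum = -0.5973, so H' = 0.60.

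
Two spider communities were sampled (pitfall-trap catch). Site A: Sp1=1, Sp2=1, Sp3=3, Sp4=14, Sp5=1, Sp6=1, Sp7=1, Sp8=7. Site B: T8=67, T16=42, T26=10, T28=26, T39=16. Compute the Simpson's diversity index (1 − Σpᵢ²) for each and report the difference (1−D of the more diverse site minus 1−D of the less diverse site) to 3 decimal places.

Site A: N=29, proportions 0.03448, 0.03448, 0.10345, 0.48276, 0.03448, 0.03448, 0.03448, 0.24138, giving 1−D = 0.69203 (working shown to 5 dp, full precision carried).
Site B: N=161, proportions 0.41615, 0.26087, 0.06211, 0.16149, 0.09938, giving 1−D = 0.71895.
Difference = |0.69203 − 0.71895| = 0.02692, i.e. 0.027 to 3 decimal places.

0.027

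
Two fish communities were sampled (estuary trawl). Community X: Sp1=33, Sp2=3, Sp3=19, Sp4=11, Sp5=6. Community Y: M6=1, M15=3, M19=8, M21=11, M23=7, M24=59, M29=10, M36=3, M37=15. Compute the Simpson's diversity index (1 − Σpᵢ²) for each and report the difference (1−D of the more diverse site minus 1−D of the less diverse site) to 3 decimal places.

0.015

Community X: N=72, proportions 0.45833, 0.04167, 0.26389, 0.15278, 0.08333, giving 1−D = 0.68827 (working shown to 5 dp, full precision carried).
Community Y: N=117, proportions 0.00855, 0.02564, 0.06838, 0.09402, 0.05983, 0.50427, 0.08547, 0.02564, 0.12821, giving 1−D = 0.70348.
Difference = |0.68827 − 0.70348| = 0.01521, i.e. 0.015 to 3 decimal places.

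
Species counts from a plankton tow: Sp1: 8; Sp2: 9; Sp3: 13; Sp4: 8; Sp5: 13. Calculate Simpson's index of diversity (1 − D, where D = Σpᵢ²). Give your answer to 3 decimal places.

0.790

Total N = 8+9+13+8+13 = 51, so the proportions are 0.15686, 0.17647, 0.2549, 0.15686, 0.2549 (working shown to 5 dp, full precision carried).
D = 0.15686² + 0.17647² + 0.2549² + 0.15686² + 0.2549² = 0.02461 + 0.03114 + 0.06498 + 0.02461 + 0.06498 = 0.21030.
So 1 − D = 0.78970, i.e. 0.790 to 3 decimal places.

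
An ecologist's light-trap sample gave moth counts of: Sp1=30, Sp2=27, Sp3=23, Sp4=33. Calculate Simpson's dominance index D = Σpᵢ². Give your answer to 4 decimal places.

Total N = 30+27+23+33 = 113, so the proportions are 0.265487, 0.238938, 0.20354, 0.292035 (working shown to 6 dp, full precision carried).
D = 0.265487² + 0.238938² + 0.20354² + 0.292035² = 0.070483 + 0.057091 + 0.041428 + 0.085285 = 0.254288.
To 4 decimal places, D = 0.2543.

0.2543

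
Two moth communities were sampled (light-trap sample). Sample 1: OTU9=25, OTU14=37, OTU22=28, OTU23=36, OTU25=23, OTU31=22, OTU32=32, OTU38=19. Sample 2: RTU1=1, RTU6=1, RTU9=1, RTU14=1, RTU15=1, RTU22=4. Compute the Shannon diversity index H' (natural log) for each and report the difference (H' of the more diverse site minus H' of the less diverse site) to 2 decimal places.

Sample 1: N=222, proportions 0.1126126, 0.1666667, 0.1261261, 0.1621622, 0.1036036, 0.0990991, 0.1441441, 0.0855856, giving H' = 2.0542474 (working shown to 7 dp, full precision carried).
Sample 2: N=9, proportions 0.1111111, 0.1111111, 0.1111111, 0.1111111, 0.1111111, 0.4444444, giving H' = 1.5810938.
Difference = |2.0542474 − 1.5810938| = 0.4731536, i.e. 0.47 to 2 decimal places.

0.47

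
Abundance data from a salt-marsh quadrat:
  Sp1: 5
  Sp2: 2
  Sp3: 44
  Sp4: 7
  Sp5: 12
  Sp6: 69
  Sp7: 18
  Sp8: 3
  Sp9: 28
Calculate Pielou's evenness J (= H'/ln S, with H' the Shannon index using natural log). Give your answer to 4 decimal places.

Total N = 5+2+44+7+12+69+18+3+28 = 188, so the proportions are 0.026596, 0.010638, 0.234043, 0.037234, 0.06383, 0.367021, 0.095745, 0.015957, 0.148936 (working shown to 6 dp, full precision carried).
H' = −Σ pᵢ ln pᵢ = −((-0.096463) + (-0.048333) + (-0.339889) + (-0.122520) + (-0.175630) + (-0.367878) + (-0.224624) + (-0.066029) + (-0.283610)) = 1.724976.
With S = 9 species, ln S = 2.197225, so J = 1.724976/2.197225 = 0.785070, i.e. 0.7851 to 4 decimal places.

0.7851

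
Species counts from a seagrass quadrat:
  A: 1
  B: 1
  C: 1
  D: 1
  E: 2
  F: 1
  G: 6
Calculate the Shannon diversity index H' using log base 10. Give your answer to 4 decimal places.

Total N = 1+1+1+1+2+1+6 = 13, so the proportions are 0.076923, 0.076923, 0.076923, 0.076923, 0.153846, 0.076923, 0.461538 (working shown to 6 dp, full precision carried).
Each pᵢ log₁₀ pᵢ term: 0.076923×(-1.113943)=-0.085688, 0.076923×(-1.113943)=-0.085688, 0.076923×(-1.113943)=-0.085688, 0.076923×(-1.113943)=-0.085688, 0.153846×(-0.812913)=-0.125064, 0.076923×(-1.113943)=-0.085688, 0.461538×(-0.335792)=-0.154981.
Sum = -0.708484, so H' = 0.7085.

0.7085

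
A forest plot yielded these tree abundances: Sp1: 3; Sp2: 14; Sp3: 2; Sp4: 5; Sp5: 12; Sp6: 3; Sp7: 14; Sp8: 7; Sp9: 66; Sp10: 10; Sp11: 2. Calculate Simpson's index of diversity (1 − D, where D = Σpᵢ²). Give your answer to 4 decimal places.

0.7326

Total N = 3+14+2+5+12+3+14+7+66+10+2 = 138, so the proportions are 0.021739, 0.101449, 0.014493, 0.036232, 0.086957, 0.021739, 0.101449, 0.050725, 0.478261, 0.072464, 0.014493 (working shown to 6 dp, full precision carried).
D = 0.021739² + 0.101449² + 0.014493² + 0.036232² + 0.086957² + 0.021739² + 0.101449² + 0.050725² + 0.478261² + 0.072464² + 0.014493² = 0.000473 + 0.010292 + 0.000210 + 0.001313 + 0.007561 + 0.000473 + 0.010292 + 0.002573 + 0.228733 + 0.005251 + 0.000210 = 0.267381.
So 1 − D = 0.732619, i.e. 0.7326 to 4 decimal places.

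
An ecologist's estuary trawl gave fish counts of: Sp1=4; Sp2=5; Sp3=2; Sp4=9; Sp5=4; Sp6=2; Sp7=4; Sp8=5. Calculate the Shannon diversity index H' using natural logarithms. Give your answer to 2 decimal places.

Total N = 4+5+2+9+4+2+4+5 = 35, so the proportions are 0.1143, 0.1429, 0.0571, 0.2571, 0.1143, 0.0571, 0.1143, 0.1429 (working shown to 4 dp, full precision carried).
Each pᵢ ln pᵢ term: 0.1143×(-2.1691)=-0.2479, 0.1429×(-1.9459)=-0.2780, 0.0571×(-2.8622)=-0.1636, 0.2571×(-1.3581)=-0.3492, 0.1143×(-2.1691)=-0.2479, 0.0571×(-2.8622)=-0.1636, 0.1143×(-2.1691)=-0.2479, 0.1429×(-1.9459)=-0.2780.
Sum = -1.9760, so H' = 1.98.

1.98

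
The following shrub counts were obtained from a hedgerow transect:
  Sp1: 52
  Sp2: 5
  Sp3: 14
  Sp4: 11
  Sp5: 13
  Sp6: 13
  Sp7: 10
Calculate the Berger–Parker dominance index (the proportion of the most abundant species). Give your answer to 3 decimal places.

Total N = 52+5+14+11+13+13+10 = 118, so the proportions are 0.44068, 0.04237, 0.11864, 0.09322, 0.11017, 0.11017, 0.08475 (working shown to 5 dp, full precision carried).
The largest proportion is 0.44068, i.e. d = 0.441 to 3 decimal places.

0.441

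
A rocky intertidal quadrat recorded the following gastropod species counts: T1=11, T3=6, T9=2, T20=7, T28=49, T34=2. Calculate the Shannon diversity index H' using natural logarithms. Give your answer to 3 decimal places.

Total N = 11+6+2+7+49+2 = 77, so the proportions are 0.14286, 0.07792, 0.02597, 0.09091, 0.63636, 0.02597 (working shown to 5 dp, full precision carried).
Each pᵢ ln pᵢ term: 0.14286×(-1.94591)=-0.27799, 0.07792×(-2.55205)=-0.19886, 0.02597×(-3.65066)=-0.09482, 0.09091×(-2.39790)=-0.21799, 0.63636×(-0.45199)=-0.28763, 0.02597×(-3.65066)=-0.09482.
Sum = -1.17211, so H' = 1.172.

1.172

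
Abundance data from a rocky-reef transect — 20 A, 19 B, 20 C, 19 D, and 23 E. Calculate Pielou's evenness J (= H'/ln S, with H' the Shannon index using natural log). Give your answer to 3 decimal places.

Total N = 20+19+20+19+23 = 101, so the proportions are 0.19802, 0.18812, 0.19802, 0.18812, 0.22772 (working shown to 5 dp, full precision carried).
H' = −Σ pᵢ ln pᵢ = −((-0.32067) + (-0.31429) + (-0.32067) + (-0.31429) + (-0.33694)) = 1.60686.
With S = 5 species, ln S = 1.60944, so J = 1.60686/1.60944 = 0.99840, i.e. 0.998 to 3 decimal places.

0.998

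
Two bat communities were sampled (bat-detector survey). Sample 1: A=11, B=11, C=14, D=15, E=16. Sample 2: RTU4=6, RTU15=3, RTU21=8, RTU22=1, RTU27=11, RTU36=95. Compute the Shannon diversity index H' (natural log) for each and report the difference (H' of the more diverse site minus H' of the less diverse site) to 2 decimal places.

0.73

Sample 1: N=67, proportions 0.1642, 0.1642, 0.209, 0.2239, 0.2388, giving H' = 1.5975 (working shown to 4 dp, full precision carried).
Sample 2: N=124, proportions 0.0484, 0.0242, 0.0645, 0.0081, 0.0887, 0.7661, giving H' = 0.8713.
Difference = |1.5975 − 0.8713| = 0.7262, i.e. 0.73 to 2 decimal places.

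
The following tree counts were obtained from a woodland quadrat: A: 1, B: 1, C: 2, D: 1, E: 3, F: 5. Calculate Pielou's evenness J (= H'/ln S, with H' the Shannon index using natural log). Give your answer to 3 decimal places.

0.885

Total N = 1+1+2+1+3+5 = 13, so the proportions are 0.07692, 0.07692, 0.15385, 0.07692, 0.23077, 0.38462 (working shown to 5 dp, full precision carried).
H' = −Σ pᵢ ln pᵢ = −((-0.19730) + (-0.19730) + (-0.28797) + (-0.19730) + (-0.33839) + (-0.36750)) = 1.58577.
With S = 6 species, ln S = 1.79176, so J = 1.58577/1.79176 = 0.88504, i.e. 0.885 to 3 decimal places.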